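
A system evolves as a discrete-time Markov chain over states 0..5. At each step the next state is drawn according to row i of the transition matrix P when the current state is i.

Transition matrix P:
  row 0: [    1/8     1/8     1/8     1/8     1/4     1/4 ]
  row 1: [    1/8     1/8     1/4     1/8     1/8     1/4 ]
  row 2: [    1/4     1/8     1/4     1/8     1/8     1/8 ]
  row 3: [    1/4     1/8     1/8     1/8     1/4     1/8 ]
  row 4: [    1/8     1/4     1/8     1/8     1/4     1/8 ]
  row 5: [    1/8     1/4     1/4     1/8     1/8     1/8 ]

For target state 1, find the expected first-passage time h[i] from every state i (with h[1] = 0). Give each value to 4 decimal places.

First-step conditioning: h[1] = 0; for i ≠ 1, h[i] = 1 + Σ_k P[i][k]·h[k].
  h[0] = 1 + 1/8·h[0] + 1/8·h[2] + 1/8·h[3] + 1/4·h[4] + 1/4·h[5]
  h[2] = 1 + 1/4·h[0] + 1/4·h[2] + 1/8·h[3] + 1/8·h[4] + 1/8·h[5]
  h[3] = 1 + 1/4·h[0] + 1/8·h[2] + 1/8·h[3] + 1/4·h[4] + 1/8·h[5]
  h[4] = 1 + 1/8·h[0] + 1/8·h[2] + 1/8·h[3] + 1/4·h[4] + 1/8·h[5]
  h[5] = 1 + 1/8·h[0] + 1/4·h[2] + 1/8·h[3] + 1/8·h[4] + 1/8·h[5]
Solving the 5×5 linear system over states ≠ 1 gives exactly h = [64/11, 0, 1384/231, 1360/231, 1192/231, 1216/231] (h[1] = 0 is the target).

h = [5.8182, 0.0000, 5.9913, 5.8874, 5.1602, 5.2641]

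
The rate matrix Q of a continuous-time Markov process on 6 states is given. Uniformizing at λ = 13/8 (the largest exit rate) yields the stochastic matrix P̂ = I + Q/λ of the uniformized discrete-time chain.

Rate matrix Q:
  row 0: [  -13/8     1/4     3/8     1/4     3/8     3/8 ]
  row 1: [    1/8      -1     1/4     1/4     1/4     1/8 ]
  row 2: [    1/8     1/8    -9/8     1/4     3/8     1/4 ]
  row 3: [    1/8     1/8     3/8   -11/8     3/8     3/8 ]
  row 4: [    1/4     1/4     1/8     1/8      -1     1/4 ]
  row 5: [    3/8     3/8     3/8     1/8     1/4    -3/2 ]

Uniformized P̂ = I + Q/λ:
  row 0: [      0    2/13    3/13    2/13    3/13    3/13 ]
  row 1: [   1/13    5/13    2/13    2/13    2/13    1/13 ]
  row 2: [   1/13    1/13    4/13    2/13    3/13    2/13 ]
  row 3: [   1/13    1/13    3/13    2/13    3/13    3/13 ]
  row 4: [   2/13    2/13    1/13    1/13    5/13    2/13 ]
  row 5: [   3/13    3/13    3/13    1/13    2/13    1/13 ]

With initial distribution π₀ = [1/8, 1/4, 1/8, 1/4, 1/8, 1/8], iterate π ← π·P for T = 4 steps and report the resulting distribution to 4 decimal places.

t=0: π = [0.1250, 0.2500, 0.1250, 0.2500, 0.1250, 0.1250]
t=1: π = [0.0962, 0.1923, 0.2019, 0.1346, 0.2212, 0.1538]
t=2: π = [0.1102, 0.1842, 0.1975, 0.1250, 0.2382, 0.1450]
t=3: π = [0.1091, 0.1827, 0.1952, 0.1244, 0.2421, 0.1466]
t=4: π = [0.1097, 0.1827, 0.1945, 0.1239, 0.2427, 0.1465]

π = [0.1097, 0.1827, 0.1945, 0.1239, 0.2427, 0.1465]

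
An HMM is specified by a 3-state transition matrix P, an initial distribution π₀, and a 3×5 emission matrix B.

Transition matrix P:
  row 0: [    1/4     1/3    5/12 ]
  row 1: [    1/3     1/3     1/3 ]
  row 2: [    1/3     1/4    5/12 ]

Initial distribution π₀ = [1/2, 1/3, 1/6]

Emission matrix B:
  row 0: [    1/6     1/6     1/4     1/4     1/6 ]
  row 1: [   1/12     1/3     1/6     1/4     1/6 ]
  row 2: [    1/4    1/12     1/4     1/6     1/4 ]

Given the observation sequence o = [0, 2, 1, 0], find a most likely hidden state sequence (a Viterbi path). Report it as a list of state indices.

path = [0, 2, 1, 2]

t=0: δ = [8.333e-02, 2.778e-02, 4.167e-02]  (obs o_0=0)
t=1: δ = [5.208e-03, 4.630e-03, 8.681e-03]  ψ = [0, 0, 0]  (obs o_1=2)
t=2: δ = [4.823e-04, 7.234e-04, 3.014e-04]  ψ = [2, 2, 2]  (obs o_2=1)
t=3: δ = [4.019e-05, 2.009e-05, 6.028e-05]  ψ = [1, 1, 1]  (obs o_3=0)
backtrack: best end state = 2; path = [0, 2, 1, 2]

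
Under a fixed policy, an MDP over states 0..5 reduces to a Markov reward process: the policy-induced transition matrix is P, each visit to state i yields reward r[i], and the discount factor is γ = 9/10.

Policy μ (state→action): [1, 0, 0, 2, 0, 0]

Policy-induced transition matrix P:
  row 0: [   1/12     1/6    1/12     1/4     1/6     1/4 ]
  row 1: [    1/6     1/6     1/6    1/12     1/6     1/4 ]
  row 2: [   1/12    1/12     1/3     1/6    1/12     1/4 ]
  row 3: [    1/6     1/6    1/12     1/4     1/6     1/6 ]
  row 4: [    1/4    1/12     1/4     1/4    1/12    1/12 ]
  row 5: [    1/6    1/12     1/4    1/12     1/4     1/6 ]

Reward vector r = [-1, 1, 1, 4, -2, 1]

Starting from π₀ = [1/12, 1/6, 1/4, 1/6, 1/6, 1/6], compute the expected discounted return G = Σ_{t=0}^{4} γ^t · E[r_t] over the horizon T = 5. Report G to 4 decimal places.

t=0: π = [0.0833, 0.1667, 0.2500, 0.1667, 0.1667, 0.1667], E[r] = 0.8333, γ^t·E[r] = 0.833333, running G = 0.833333
t=1: π = [0.1528, 0.1181, 0.2153, 0.1736, 0.1458, 0.1944], E[r] = 0.7778, γ^t·E[r] = 0.700000, running G = 1.533333
t=2: π = [0.1481, 0.1204, 0.2037, 0.1800, 0.1528, 0.1950], E[r] = 0.7853, γ^t·E[r] = 0.636094, running G = 2.169427
t=3: π = [0.1501, 0.1207, 0.2023, 0.1805, 0.1532, 0.1933], E[r] = 0.7816, γ^t·E[r] = 0.569777, running G = 2.739204
t=4: π = [0.1501, 0.1209, 0.2017, 0.1808, 0.1532, 0.1933], E[r] = 0.7828, γ^t·E[r] = 0.513620, running G = 3.252824

G = 3.2528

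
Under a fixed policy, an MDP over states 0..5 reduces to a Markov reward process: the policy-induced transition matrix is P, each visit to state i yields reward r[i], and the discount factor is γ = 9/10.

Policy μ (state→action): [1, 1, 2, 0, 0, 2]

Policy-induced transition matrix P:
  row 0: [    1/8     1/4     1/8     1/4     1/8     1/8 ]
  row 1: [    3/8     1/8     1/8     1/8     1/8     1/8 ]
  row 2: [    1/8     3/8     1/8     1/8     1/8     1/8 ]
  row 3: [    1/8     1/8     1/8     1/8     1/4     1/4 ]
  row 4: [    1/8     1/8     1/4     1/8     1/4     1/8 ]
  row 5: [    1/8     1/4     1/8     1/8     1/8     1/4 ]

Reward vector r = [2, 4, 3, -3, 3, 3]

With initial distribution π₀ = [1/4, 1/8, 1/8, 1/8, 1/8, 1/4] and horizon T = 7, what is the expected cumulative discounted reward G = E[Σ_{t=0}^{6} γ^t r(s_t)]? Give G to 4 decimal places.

G = 11.1613

t=0: π = [0.2500, 0.1250, 0.1250, 0.1250, 0.1250, 0.2500], E[r] = 2.1250, γ^t·E[r] = 2.125000, running G = 2.125000
t=1: π = [0.1563, 0.2188, 0.1406, 0.1563, 0.1563, 0.1719], E[r] = 2.1250, γ^t·E[r] = 1.912500, running G = 4.037500
t=2: π = [0.1797, 0.2012, 0.1445, 0.1445, 0.1641, 0.1660], E[r] = 2.1543, γ^t·E[r] = 1.744980, running G = 5.782480
t=3: π = [0.1753, 0.2043, 0.1455, 0.1475, 0.1636, 0.1638], E[r] = 2.1443, γ^t·E[r] = 1.563185, running G = 7.345666
t=4: π = [0.1761, 0.2038, 0.1454, 0.1469, 0.1639, 0.1639], E[r] = 2.1462, γ^t·E[r] = 1.408128, running G = 8.753794
t=5: π = [0.1759, 0.2039, 0.1455, 0.1470, 0.1638, 0.1639], E[r] = 2.1459, γ^t·E[r] = 1.267106, running G = 10.020900
t=6: π = [0.1760, 0.2038, 0.1455, 0.1470, 0.1639, 0.1639], E[r] = 2.1459, γ^t·E[r] = 1.140432, running G = 11.161332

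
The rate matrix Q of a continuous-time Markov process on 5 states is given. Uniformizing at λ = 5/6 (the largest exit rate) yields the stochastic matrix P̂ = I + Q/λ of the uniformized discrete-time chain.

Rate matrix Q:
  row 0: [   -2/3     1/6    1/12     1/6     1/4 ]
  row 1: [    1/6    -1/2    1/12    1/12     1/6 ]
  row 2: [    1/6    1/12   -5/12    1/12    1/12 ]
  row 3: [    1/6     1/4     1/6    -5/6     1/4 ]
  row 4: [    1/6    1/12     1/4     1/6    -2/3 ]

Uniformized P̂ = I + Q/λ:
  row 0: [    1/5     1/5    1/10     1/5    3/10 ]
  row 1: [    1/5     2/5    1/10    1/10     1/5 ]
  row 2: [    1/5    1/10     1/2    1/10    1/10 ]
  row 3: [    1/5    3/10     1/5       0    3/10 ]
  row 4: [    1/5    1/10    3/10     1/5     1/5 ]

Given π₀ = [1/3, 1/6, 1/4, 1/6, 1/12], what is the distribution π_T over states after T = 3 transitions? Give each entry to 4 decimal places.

t=0: π = [0.3333, 0.1667, 0.2500, 0.1667, 0.0833]
t=1: π = [0.2000, 0.2167, 0.2333, 0.1250, 0.2250]
t=2: π = [0.2000, 0.2100, 0.2508, 0.1300, 0.2092]
t=3: π = [0.2000, 0.2090, 0.2552, 0.1279, 0.2079]

π = [0.2000, 0.2090, 0.2552, 0.1279, 0.2079]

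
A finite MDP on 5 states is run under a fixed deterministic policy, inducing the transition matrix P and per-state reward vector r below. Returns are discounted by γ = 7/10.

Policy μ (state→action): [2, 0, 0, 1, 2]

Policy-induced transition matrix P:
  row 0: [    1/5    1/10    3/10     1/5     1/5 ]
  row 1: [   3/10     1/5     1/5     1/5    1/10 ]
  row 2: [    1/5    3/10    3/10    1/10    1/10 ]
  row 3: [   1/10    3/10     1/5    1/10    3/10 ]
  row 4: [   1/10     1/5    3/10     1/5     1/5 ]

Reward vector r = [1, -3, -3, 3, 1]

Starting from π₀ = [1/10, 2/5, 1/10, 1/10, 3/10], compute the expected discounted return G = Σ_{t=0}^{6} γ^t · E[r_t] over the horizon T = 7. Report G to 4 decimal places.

t=0: π = [0.1000, 0.4000, 0.1000, 0.1000, 0.3000], E[r] = -0.8000, γ^t·E[r] = -0.800000, running G = -0.800000
t=1: π = [0.2000, 0.2100, 0.2500, 0.1800, 0.1600], E[r] = -0.4800, γ^t·E[r] = -0.336000, running G = -1.136000
t=2: π = [0.1870, 0.2230, 0.2610, 0.1570, 0.1720], E[r] = -0.6220, γ^t·E[r] = -0.304780, running G = -1.440780
t=3: π = [0.1894, 0.2231, 0.2620, 0.1582, 0.1673], E[r] = -0.6240, γ^t·E[r] = -0.214032, running G = -1.654812
t=4: π = [0.1898, 0.2231, 0.2619, 0.1580, 0.1673], E[r] = -0.6238, γ^t·E[r] = -0.149784, running G = -1.804596
t=5: π = [0.1898, 0.2230, 0.2619, 0.1580, 0.1673], E[r] = -0.6236, γ^t·E[r] = -0.104805, running G = -1.909401
t=6: π = [0.1898, 0.2230, 0.2619, 0.1580, 0.1673], E[r] = -0.6236, γ^t·E[r] = -0.073369, running G = -1.982770

G = -1.9828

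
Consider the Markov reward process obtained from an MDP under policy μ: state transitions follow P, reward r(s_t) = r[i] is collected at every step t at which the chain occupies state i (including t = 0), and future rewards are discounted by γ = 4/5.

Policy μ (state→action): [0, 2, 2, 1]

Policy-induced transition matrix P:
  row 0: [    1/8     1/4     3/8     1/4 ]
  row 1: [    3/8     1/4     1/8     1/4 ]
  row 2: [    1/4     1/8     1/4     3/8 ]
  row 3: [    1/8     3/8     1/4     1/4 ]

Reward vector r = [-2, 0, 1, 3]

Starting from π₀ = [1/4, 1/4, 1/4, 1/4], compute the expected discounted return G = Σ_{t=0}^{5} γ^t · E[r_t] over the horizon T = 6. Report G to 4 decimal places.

G = 2.2536

t=0: π = [0.2500, 0.2500, 0.2500, 0.2500], E[r] = 0.5000, γ^t·E[r] = 0.500000, running G = 0.500000
t=1: π = [0.2188, 0.2500, 0.2500, 0.2813], E[r] = 0.6563, γ^t·E[r] = 0.525000, running G = 1.025000
t=2: π = [0.2188, 0.2539, 0.2461, 0.2813], E[r] = 0.6523, γ^t·E[r] = 0.417500, running G = 1.442500
t=3: π = [0.2192, 0.2544, 0.2456, 0.2808], E[r] = 0.6494, γ^t·E[r] = 0.332500, running G = 1.775000
t=4: π = [0.2193, 0.2544, 0.2456, 0.2807], E[r] = 0.6491, γ^t·E[r] = 0.265875, running G = 2.040875
t=5: π = [0.2193, 0.2544, 0.2456, 0.2807], E[r] = 0.6491, γ^t·E[r] = 0.212703, running G = 2.253578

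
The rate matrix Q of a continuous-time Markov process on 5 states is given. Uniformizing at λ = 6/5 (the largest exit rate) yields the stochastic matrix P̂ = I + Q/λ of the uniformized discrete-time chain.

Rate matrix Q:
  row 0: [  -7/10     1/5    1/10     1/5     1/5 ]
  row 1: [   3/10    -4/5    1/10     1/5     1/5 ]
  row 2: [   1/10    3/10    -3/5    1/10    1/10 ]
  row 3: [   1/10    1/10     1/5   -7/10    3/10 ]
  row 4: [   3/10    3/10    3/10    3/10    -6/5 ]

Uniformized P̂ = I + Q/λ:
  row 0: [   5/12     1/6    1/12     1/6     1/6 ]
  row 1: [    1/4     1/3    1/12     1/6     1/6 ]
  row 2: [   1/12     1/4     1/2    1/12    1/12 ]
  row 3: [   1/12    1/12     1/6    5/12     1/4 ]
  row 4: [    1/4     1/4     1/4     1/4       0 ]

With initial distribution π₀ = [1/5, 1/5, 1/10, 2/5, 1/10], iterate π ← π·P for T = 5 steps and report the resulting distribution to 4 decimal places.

π = [0.2137, 0.2140, 0.2146, 0.2147, 0.1429]

t=0: π = [0.2000, 0.2000, 0.1000, 0.4000, 0.1000]
t=1: π = [0.2000, 0.1833, 0.1750, 0.2667, 0.1750]
t=2: π = [0.2097, 0.2042, 0.2076, 0.2333, 0.1451]
t=3: π = [0.2115, 0.2106, 0.2135, 0.2198, 0.1446]
t=4: π = [0.2130, 0.2133, 0.2147, 0.2159, 0.1431]
t=5: π = [0.2137, 0.2140, 0.2146, 0.2147, 0.1429]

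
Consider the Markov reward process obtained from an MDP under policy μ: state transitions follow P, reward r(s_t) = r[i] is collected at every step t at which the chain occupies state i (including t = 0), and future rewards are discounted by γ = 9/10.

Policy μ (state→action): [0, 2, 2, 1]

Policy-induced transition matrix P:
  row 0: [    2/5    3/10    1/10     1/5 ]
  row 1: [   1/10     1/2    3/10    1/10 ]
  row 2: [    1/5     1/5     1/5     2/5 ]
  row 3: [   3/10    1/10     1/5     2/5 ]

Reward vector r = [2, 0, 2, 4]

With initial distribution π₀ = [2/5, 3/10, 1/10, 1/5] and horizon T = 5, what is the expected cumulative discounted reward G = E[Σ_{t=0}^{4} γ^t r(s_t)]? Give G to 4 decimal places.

t=0: π = [0.4000, 0.3000, 0.1000, 0.2000], E[r] = 1.8000, γ^t·E[r] = 1.800000, running G = 1.800000
t=1: π = [0.2700, 0.3100, 0.1900, 0.2300], E[r] = 1.8400, γ^t·E[r] = 1.656000, running G = 3.456000
t=2: π = [0.2460, 0.2970, 0.2040, 0.2530], E[r] = 1.9120, γ^t·E[r] = 1.548720, running G = 5.004720
t=3: π = [0.2448, 0.2884, 0.2051, 0.2617], E[r] = 1.9466, γ^t·E[r] = 1.419071, running G = 6.423791
t=4: π = [0.2463, 0.2848, 0.2044, 0.2645], E[r] = 1.9594, γ^t·E[r] = 1.285549, running G = 7.709341

G = 7.7093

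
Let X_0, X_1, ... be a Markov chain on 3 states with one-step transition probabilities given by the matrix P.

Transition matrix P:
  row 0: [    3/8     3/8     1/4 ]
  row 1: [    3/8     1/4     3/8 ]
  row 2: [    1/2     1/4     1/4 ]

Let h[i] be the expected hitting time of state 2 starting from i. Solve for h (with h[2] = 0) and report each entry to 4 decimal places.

h = [3.4286, 3.0476, 0.0000]

First-step conditioning: h[2] = 0; for i ≠ 2, h[i] = 1 + Σ_k P[i][k]·h[k].
  h[0] = 1 + 3/8·h[0] + 3/8·h[1]
  h[1] = 1 + 3/8·h[0] + 1/4·h[1]
Solving the 2×2 linear system over states ≠ 2 gives exactly h = [24/7, 64/21, 0] (h[2] = 0 is the target).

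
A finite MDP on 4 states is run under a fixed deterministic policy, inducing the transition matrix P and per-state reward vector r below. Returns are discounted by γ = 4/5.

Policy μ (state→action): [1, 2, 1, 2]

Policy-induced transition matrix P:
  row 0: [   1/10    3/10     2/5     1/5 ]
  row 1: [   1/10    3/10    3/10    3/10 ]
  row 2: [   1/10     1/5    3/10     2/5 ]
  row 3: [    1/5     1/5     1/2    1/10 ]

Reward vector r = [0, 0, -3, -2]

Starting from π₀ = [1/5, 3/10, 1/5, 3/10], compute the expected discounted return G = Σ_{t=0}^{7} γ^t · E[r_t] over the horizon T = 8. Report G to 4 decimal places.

t=0: π = [0.2000, 0.3000, 0.2000, 0.3000], E[r] = -1.2000, γ^t·E[r] = -1.200000, running G = -1.200000
t=1: π = [0.1300, 0.2500, 0.3800, 0.2400], E[r] = -1.6200, γ^t·E[r] = -1.296000, running G = -2.496000
t=2: π = [0.1240, 0.2380, 0.3610, 0.2770], E[r] = -1.6370, γ^t·E[r] = -1.047680, running G = -3.543680
t=3: π = [0.1277, 0.2362, 0.3678, 0.2683], E[r] = -1.6400, γ^t·E[r] = -0.839680, running G = -4.383360
t=4: π = [0.1268, 0.2364, 0.3664, 0.2704], E[r] = -1.6400, γ^t·E[r] = -0.671740, running G = -5.055100
t=5: π = [0.1270, 0.2363, 0.3668, 0.2699], E[r] = -1.6400, γ^t·E[r] = -0.537408, running G = -5.592508
t=6: π = [0.1270, 0.2363, 0.3667, 0.2700], E[r] = -1.6400, γ^t·E[r] = -0.429925, running G = -6.022432
t=7: π = [0.1270, 0.2363, 0.3667, 0.2700], E[r] = -1.6400, γ^t·E[r] = -0.343940, running G = -6.366373

G = -6.3664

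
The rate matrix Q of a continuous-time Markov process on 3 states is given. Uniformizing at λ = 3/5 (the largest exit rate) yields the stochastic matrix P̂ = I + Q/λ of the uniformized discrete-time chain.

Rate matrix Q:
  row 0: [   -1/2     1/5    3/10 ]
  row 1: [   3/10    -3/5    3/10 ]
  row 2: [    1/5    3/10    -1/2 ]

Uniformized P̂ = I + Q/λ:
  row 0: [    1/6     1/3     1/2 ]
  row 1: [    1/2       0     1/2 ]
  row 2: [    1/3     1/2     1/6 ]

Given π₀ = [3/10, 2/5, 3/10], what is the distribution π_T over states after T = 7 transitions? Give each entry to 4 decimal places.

t=0: π = [0.3000, 0.4000, 0.3000]
t=1: π = [0.3500, 0.2500, 0.4000]
t=2: π = [0.3167, 0.3167, 0.3667]
t=3: π = [0.3333, 0.2889, 0.3778]
t=4: π = [0.3259, 0.3000, 0.3741]
t=5: π = [0.3290, 0.2957, 0.3753]
t=6: π = [0.3278, 0.2973, 0.3749]
t=7: π = [0.3283, 0.2967, 0.3750]

π = [0.3283, 0.2967, 0.3750]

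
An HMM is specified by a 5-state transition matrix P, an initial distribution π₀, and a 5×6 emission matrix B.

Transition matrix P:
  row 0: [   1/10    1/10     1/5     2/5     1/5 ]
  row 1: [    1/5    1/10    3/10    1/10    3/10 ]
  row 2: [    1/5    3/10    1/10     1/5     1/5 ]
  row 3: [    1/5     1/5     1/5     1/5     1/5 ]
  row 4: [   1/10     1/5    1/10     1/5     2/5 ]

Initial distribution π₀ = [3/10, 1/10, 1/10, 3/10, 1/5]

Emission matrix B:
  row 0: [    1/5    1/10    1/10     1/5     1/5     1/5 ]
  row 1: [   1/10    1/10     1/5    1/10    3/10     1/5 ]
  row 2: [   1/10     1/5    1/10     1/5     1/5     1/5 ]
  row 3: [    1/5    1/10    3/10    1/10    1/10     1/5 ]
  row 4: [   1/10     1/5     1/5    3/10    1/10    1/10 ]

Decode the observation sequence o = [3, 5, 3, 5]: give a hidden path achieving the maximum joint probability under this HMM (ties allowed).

t=0: δ = [6.000e-02, 1.000e-02, 2.000e-02, 3.000e-02, 6.000e-02]  (obs o_0=3)
t=1: δ = [1.200e-03, 2.400e-03, 2.400e-03, 4.800e-03, 2.400e-03]  ψ = [0, 4, 0, 0, 4]  (obs o_1=5)
t=2: δ = [1.920e-04, 9.600e-05, 1.920e-04, 9.600e-05, 2.880e-04]  ψ = [3, 3, 3, 3, 3]  (obs o_2=3)
t=3: δ = [7.680e-06, 1.152e-05, 7.680e-06, 1.536e-05, 1.152e-05]  ψ = [2, 2, 0, 0, 4]  (obs o_3=5)
backtrack: best end state = 3; path = [0, 3, 0, 3]

path = [0, 3, 0, 3]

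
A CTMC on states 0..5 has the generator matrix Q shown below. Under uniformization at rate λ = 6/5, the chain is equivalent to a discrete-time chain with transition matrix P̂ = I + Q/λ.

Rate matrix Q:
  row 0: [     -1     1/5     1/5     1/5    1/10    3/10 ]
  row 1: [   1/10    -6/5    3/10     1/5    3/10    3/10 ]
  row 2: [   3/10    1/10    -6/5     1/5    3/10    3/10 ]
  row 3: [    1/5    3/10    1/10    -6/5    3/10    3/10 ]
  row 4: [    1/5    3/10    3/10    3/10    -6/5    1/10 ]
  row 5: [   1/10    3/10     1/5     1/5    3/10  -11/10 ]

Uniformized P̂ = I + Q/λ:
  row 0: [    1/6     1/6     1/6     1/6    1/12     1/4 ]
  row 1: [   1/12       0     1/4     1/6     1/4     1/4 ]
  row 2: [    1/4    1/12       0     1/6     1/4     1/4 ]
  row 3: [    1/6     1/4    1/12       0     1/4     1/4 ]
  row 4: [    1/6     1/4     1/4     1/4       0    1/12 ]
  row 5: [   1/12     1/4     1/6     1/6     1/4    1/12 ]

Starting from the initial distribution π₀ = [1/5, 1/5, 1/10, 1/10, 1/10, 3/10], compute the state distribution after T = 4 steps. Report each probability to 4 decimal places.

π = [0.1499, 0.1691, 0.1566, 0.1557, 0.1801, 0.1886]

t=0: π = [0.2000, 0.2000, 0.1000, 0.1000, 0.1000, 0.3000]
t=1: π = [0.1333, 0.1667, 0.1667, 0.1583, 0.1917, 0.1833]
t=2: π = [0.1514, 0.1694, 0.1556, 0.1563, 0.1799, 0.1875]
t=3: π = [0.1499, 0.1691, 0.1568, 0.1556, 0.1798, 0.1888]
t=4: π = [0.1499, 0.1691, 0.1566, 0.1557, 0.1801, 0.1886]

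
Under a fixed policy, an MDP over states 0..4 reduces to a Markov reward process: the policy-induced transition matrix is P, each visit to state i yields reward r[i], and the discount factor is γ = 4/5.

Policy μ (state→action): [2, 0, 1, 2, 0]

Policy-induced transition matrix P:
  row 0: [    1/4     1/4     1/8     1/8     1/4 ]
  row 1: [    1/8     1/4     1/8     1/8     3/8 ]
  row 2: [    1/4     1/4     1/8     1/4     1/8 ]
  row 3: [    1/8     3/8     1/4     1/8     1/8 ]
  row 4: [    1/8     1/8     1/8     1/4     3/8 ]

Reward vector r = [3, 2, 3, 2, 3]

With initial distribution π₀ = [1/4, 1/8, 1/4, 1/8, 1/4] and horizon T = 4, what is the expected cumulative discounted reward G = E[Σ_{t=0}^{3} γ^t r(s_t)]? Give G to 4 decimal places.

t=0: π = [0.2500, 0.1250, 0.2500, 0.1250, 0.2500], E[r] = 2.7500, γ^t·E[r] = 2.750000, running G = 2.750000
t=1: π = [0.1875, 0.2344, 0.1406, 0.1875, 0.2500], E[r] = 2.5781, γ^t·E[r] = 2.062500, running G = 4.812500
t=2: π = [0.1660, 0.2422, 0.1484, 0.1738, 0.2695], E[r] = 2.5840, γ^t·E[r] = 1.653750, running G = 6.466250
t=3: π = [0.1643, 0.2380, 0.1467, 0.1772, 0.2737], E[r] = 2.5847, γ^t·E[r] = 1.323375, running G = 7.789625

G = 7.7896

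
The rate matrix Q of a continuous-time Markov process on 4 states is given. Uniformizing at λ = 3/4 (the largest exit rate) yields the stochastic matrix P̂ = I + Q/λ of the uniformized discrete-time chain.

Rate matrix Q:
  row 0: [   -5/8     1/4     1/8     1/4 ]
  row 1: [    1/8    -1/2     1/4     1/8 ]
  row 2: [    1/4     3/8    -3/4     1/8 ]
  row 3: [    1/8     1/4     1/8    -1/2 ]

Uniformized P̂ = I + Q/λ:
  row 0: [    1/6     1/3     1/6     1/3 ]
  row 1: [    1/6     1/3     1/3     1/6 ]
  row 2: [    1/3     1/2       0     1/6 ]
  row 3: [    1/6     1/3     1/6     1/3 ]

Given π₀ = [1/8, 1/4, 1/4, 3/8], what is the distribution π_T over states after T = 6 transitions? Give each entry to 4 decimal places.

π = [0.1992, 0.3658, 0.1952, 0.2398]

t=0: π = [0.1250, 0.2500, 0.2500, 0.3750]
t=1: π = [0.2083, 0.3750, 0.1667, 0.2500]
t=2: π = [0.1944, 0.3611, 0.2014, 0.2431]
t=3: π = [0.2002, 0.3669, 0.1933, 0.2396]
t=4: π = [0.1989, 0.3655, 0.1956, 0.2400]
t=5: π = [0.1993, 0.3659, 0.1950, 0.2398]
t=6: π = [0.1992, 0.3658, 0.1952, 0.2398]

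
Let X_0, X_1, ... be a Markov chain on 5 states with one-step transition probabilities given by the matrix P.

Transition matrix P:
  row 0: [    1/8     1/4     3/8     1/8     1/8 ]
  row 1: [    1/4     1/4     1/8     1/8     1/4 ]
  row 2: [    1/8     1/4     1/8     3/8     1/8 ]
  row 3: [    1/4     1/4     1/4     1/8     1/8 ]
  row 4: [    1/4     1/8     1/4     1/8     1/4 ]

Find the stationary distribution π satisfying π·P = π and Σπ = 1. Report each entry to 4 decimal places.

π = [0.1979, 0.2281, 0.2189, 0.1797, 0.1754]

Balance equations π_j = Σ_i π_i·P[i][j]:
  π_0 = 1/8·π_0 + 1/4·π_1 + 1/8·π_2 + 1/4·π_3 + 1/4·π_4
  π_1 = 1/4·π_0 + 1/4·π_1 + 1/4·π_2 + 1/4·π_3 + 1/8·π_4
  π_2 = 3/8·π_0 + 1/8·π_1 + 1/8·π_2 + 1/4·π_3 + 1/4·π_4
  π_3 = 1/8·π_0 + 1/8·π_1 + 3/8·π_2 + 1/8·π_3 + 1/8·π_4
  normalize: π_0 + π_1 + π_2 + π_3 + π_4 = 1
Solving the linear system gives exactly π = [925/4674, 13/57, 341/1558, 140/779, 10/57].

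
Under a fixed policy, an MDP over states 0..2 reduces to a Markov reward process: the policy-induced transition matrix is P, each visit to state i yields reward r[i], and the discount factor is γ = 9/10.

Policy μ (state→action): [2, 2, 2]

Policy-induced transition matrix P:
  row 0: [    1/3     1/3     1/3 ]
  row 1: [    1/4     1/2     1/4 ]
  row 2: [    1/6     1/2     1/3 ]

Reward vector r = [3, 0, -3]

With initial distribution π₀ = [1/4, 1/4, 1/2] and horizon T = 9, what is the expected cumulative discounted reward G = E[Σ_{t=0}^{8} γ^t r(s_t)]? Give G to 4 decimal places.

t=0: π = [0.2500, 0.2500, 0.5000], E[r] = -0.7500, γ^t·E[r] = -0.750000, running G = -0.750000
t=1: π = [0.2292, 0.4583, 0.3125], E[r] = -0.2500, γ^t·E[r] = -0.225000, running G = -0.975000
t=2: π = [0.2431, 0.4618, 0.2951], E[r] = -0.1563, γ^t·E[r] = -0.126563, running G = -1.101563
t=3: π = [0.2457, 0.4595, 0.2948], E[r] = -0.1476, γ^t·E[r] = -0.107578, running G = -1.209141
t=4: π = [0.2459, 0.4591, 0.2950], E[r] = -0.1474, γ^t·E[r] = -0.096725, running G = -1.305866
t=5: π = [0.2459, 0.4590, 0.2951], E[r] = -0.1475, γ^t·E[r] = -0.087110, running G = -1.392976
t=6: π = [0.2459, 0.4590, 0.2951], E[r] = -0.1475, γ^t·E[r] = -0.078408, running G = -1.471384
t=7: π = [0.2459, 0.4590, 0.2951], E[r] = -0.1475, γ^t·E[r] = -0.070568, running G = -1.541953
t=8: π = [0.2459, 0.4590, 0.2951], E[r] = -0.1475, γ^t·E[r] = -0.063512, running G = -1.605464

G = -1.6055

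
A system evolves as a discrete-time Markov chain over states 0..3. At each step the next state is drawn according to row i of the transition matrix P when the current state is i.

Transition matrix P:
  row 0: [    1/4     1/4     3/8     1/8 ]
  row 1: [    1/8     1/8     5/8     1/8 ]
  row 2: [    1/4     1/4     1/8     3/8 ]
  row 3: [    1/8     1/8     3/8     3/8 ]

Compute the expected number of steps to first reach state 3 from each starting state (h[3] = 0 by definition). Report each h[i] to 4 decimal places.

h = [4.7368, 4.5263, 3.7895, 0.0000]

First-step conditioning: h[3] = 0; for i ≠ 3, h[i] = 1 + Σ_k P[i][k]·h[k].
  h[0] = 1 + 1/4·h[0] + 1/4·h[1] + 3/8·h[2]
  h[1] = 1 + 1/8·h[0] + 1/8·h[1] + 5/8·h[2]
  h[2] = 1 + 1/4·h[0] + 1/4·h[1] + 1/8·h[2]
Solving the 3×3 linear system over states ≠ 3 gives exactly h = [90/19, 86/19, 72/19, 0] (h[3] = 0 is the target).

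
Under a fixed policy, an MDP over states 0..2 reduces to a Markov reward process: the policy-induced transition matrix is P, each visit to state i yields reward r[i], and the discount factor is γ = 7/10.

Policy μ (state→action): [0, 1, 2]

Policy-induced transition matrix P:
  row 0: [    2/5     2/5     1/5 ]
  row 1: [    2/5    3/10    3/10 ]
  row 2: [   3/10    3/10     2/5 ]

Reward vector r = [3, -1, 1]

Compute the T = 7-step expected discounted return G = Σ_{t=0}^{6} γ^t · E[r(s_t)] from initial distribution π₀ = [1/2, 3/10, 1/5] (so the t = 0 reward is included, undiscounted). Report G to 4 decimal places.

t=0: π = [0.5000, 0.3000, 0.2000], E[r] = 1.4000, γ^t·E[r] = 1.400000, running G = 1.400000
t=1: π = [0.3800, 0.3500, 0.2700], E[r] = 1.0600, γ^t·E[r] = 0.742000, running G = 2.142000
t=2: π = [0.3730, 0.3380, 0.2890], E[r] = 1.0700, γ^t·E[r] = 0.524300, running G = 2.666300
t=3: π = [0.3711, 0.3373, 0.2916], E[r] = 1.0676, γ^t·E[r] = 0.366187, running G = 3.032487
t=4: π = [0.3708, 0.3371, 0.2921], E[r] = 1.0675, γ^t·E[r] = 0.256297, running G = 3.288784
t=5: π = [0.3708, 0.3371, 0.2921], E[r] = 1.0674, γ^t·E[r] = 0.179402, running G = 3.468186
t=6: π = [0.3708, 0.3371, 0.2921], E[r] = 1.0674, γ^t·E[r] = 0.125581, running G = 3.593766

G = 3.5938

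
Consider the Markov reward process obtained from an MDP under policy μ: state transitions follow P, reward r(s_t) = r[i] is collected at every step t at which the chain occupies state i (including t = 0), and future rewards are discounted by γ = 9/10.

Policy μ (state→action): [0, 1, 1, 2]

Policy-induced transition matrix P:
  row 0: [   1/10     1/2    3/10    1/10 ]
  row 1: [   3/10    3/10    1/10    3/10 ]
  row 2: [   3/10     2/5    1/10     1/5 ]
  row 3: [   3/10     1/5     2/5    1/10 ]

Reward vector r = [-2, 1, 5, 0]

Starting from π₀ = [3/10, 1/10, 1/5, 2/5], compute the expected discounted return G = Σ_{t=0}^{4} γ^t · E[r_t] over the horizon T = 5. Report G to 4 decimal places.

t=0: π = [0.3000, 0.1000, 0.2000, 0.4000], E[r] = 0.5000, γ^t·E[r] = 0.500000, running G = 0.500000
t=1: π = [0.2400, 0.3400, 0.2800, 0.1400], E[r] = 1.2600, γ^t·E[r] = 1.134000, running G = 1.634000
t=2: π = [0.2520, 0.3620, 0.1900, 0.1960], E[r] = 0.8080, γ^t·E[r] = 0.654480, running G = 2.288480
t=3: π = [0.2496, 0.3498, 0.2092, 0.1914], E[r] = 0.8966, γ^t·E[r] = 0.653621, running G = 2.942101
t=4: π = [0.2501, 0.3517, 0.2073, 0.1909], E[r] = 0.8882, γ^t·E[r] = 0.582774, running G = 3.524876

G = 3.5249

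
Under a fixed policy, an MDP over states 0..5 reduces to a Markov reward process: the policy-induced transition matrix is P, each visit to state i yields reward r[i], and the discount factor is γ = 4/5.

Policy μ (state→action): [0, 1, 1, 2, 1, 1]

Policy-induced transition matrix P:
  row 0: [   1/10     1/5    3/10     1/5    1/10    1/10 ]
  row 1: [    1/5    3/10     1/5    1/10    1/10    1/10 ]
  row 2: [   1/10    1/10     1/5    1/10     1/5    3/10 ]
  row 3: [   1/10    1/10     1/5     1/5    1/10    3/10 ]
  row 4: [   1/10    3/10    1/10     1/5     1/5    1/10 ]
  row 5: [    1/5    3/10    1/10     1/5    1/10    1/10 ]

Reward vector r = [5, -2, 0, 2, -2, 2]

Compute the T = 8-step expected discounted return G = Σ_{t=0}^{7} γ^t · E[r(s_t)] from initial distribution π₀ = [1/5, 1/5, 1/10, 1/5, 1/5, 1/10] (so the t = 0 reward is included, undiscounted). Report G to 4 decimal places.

G = 2.8321

t=0: π = [0.2000, 0.2000, 0.1000, 0.2000, 0.2000, 0.1000], E[r] = 0.8000, γ^t·E[r] = 0.800000, running G = 0.800000
t=1: π = [0.1300, 0.2200, 0.1900, 0.1700, 0.1300, 0.1600], E[r] = 0.6100, γ^t·E[r] = 0.488000, running G = 1.288000
t=2: π = [0.1380, 0.2150, 0.1840, 0.1590, 0.1320, 0.1720], E[r] = 0.6580, γ^t·E[r] = 0.421120, running G = 1.709120
t=3: π = [0.1387, 0.2176, 0.1834, 0.1601, 0.1316, 0.1686], E[r] = 0.6525, γ^t·E[r] = 0.334080, running G = 2.043200
t=4: π = [0.1386, 0.2174, 0.1839, 0.1599, 0.1315, 0.1687], E[r] = 0.6524, γ^t·E[r] = 0.267239, running G = 2.310439
t=5: π = [0.1386, 0.2174, 0.1838, 0.1599, 0.1315, 0.1688], E[r] = 0.6525, γ^t·E[r] = 0.213799, running G = 2.524238
t=6: π = [0.1386, 0.2174, 0.1838, 0.1599, 0.1315, 0.1687], E[r] = 0.6524, γ^t·E[r] = 0.171034, running G = 2.695272
t=7: π = [0.1386, 0.2174, 0.1838, 0.1599, 0.1315, 0.1687], E[r] = 0.6524, γ^t·E[r] = 0.136827, running G = 2.832099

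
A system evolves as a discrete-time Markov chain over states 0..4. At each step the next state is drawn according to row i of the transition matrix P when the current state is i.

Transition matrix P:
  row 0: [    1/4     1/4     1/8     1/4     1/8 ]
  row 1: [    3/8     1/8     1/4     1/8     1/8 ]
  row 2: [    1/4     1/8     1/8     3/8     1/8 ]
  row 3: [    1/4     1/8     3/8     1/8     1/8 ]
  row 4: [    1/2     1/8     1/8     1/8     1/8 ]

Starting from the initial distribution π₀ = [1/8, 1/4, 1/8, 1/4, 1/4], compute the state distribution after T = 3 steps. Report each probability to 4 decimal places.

π = [0.3022, 0.1624, 0.2017, 0.2087, 0.1250]

t=0: π = [0.1250, 0.2500, 0.1250, 0.2500, 0.2500]
t=1: π = [0.3438, 0.1406, 0.2188, 0.1719, 0.1250]
t=2: π = [0.2988, 0.1680, 0.1855, 0.2227, 0.1250]
t=3: π = [0.3022, 0.1624, 0.2017, 0.2087, 0.1250]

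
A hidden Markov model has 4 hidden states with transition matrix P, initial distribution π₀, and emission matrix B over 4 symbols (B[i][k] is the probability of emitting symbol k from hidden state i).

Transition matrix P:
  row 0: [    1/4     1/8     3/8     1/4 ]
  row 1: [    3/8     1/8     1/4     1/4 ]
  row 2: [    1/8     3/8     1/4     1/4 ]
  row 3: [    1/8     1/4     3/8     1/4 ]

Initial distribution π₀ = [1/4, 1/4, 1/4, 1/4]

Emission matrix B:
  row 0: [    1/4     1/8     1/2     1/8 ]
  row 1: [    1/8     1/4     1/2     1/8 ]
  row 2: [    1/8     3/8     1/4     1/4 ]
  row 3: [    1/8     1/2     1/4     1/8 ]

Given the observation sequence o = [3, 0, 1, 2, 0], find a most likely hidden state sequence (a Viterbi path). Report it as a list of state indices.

path = [1, 0, 2, 1, 0]

t=0: δ = [3.125e-02, 3.125e-02, 6.250e-02, 3.125e-02]  (obs o_0=3)
t=1: δ = [2.930e-03, 2.930e-03, 1.953e-03, 1.953e-03]  ψ = [1, 2, 2, 2]  (obs o_1=0)
t=2: δ = [1.373e-04, 1.831e-04, 4.120e-04, 3.662e-04]  ψ = [1, 2, 0, 0]  (obs o_2=1)
t=3: δ = [3.433e-05, 7.725e-05, 3.433e-05, 2.575e-05]  ψ = [1, 2, 3, 2]  (obs o_3=2)
t=4: δ = [7.242e-06, 1.609e-06, 2.414e-06, 2.414e-06]  ψ = [1, 2, 1, 1]  (obs o_4=0)
backtrack: best end state = 0; path = [1, 0, 2, 1, 0]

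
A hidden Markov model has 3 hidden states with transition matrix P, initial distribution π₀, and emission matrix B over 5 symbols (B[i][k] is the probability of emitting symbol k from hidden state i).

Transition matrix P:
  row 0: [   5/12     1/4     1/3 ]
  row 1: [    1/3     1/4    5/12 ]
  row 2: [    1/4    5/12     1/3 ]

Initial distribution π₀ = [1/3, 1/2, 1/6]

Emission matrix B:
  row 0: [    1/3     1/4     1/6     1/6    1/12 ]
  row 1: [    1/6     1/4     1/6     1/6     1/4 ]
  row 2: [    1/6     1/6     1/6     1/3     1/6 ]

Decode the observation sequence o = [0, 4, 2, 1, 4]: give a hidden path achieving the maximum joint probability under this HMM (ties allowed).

t=0: δ = [1.111e-01, 8.333e-02, 2.778e-02]  (obs o_0=0)
t=1: δ = [3.858e-03, 6.944e-03, 6.173e-03]  ψ = [0, 0, 0]  (obs o_1=4)
t=2: δ = [3.858e-04, 4.287e-04, 4.823e-04]  ψ = [1, 2, 1]  (obs o_2=2)
t=3: δ = [4.019e-05, 5.023e-05, 2.977e-05]  ψ = [0, 2, 1]  (obs o_3=1)
t=4: δ = [1.395e-06, 3.140e-06, 3.489e-06]  ψ = [0, 1, 1]  (obs o_4=4)
backtrack: best end state = 2; path = [0, 1, 2, 1, 2]

path = [0, 1, 2, 1, 2]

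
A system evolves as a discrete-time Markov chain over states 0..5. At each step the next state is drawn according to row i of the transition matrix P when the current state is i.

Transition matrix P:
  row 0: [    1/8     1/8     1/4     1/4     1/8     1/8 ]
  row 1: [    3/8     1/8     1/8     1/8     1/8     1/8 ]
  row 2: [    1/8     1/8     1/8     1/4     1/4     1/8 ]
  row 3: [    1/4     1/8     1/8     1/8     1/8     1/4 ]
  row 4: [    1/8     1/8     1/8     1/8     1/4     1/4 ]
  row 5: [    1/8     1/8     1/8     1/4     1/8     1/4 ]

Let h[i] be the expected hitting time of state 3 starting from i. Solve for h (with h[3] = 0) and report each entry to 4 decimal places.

h = [4.6847, 5.2612, 4.7577, 0.0000, 5.3420, 4.6743]

First-step conditioning: h[3] = 0; for i ≠ 3, h[i] = 1 + Σ_k P[i][k]·h[k].
  h[0] = 1 + 1/8·h[0] + 1/8·h[1] + 1/4·h[2] + 1/8·h[4] + 1/8·h[5]
  h[1] = 1 + 3/8·h[0] + 1/8·h[1] + 1/8·h[2] + 1/8·h[4] + 1/8·h[5]
  h[2] = 1 + 1/8·h[0] + 1/8·h[1] + 1/8·h[2] + 1/4·h[4] + 1/8·h[5]
  h[4] = 1 + 1/8·h[0] + 1/8·h[1] + 1/8·h[2] + 1/4·h[4] + 1/4·h[5]
  h[5] = 1 + 1/8·h[0] + 1/8·h[1] + 1/8·h[2] + 1/8·h[4] + 1/4·h[5]
Solving the 5×5 linear system over states ≠ 3 gives exactly h = [14368/3067, 16136/3067, 14592/3067, 0, 16384/3067, 14336/3067] (h[3] = 0 is the target).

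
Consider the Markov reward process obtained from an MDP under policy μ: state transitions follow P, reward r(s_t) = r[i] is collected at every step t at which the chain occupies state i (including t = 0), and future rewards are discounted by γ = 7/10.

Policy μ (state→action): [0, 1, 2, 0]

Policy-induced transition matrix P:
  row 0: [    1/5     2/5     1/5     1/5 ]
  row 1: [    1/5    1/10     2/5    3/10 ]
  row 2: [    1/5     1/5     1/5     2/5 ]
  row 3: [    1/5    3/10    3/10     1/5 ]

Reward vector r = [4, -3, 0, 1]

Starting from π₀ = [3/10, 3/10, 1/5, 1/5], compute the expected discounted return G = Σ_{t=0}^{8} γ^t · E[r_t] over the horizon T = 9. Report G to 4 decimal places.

t=0: π = [0.3000, 0.3000, 0.2000, 0.2000], E[r] = 0.5000, γ^t·E[r] = 0.500000, running G = 0.500000
t=1: π = [0.2000, 0.2500, 0.2800, 0.2700], E[r] = 0.3200, γ^t·E[r] = 0.224000, running G = 0.724000
t=2: π = [0.2000, 0.2420, 0.2770, 0.2810], E[r] = 0.3550, γ^t·E[r] = 0.173950, running G = 0.897950
t=3: π = [0.2000, 0.2439, 0.2765, 0.2796], E[r] = 0.3479, γ^t·E[r] = 0.119330, running G = 1.017280
t=4: π = [0.2000, 0.2436, 0.2767, 0.2797], E[r] = 0.3490, γ^t·E[r] = 0.083790, running G = 1.101070
t=5: π = [0.2000, 0.2436, 0.2767, 0.2797], E[r] = 0.3489, γ^t·E[r] = 0.058634, running G = 1.159704
t=6: π = [0.2000, 0.2436, 0.2767, 0.2797], E[r] = 0.3489, γ^t·E[r] = 0.041044, running G = 1.200748
t=7: π = [0.2000, 0.2436, 0.2767, 0.2797], E[r] = 0.3489, γ^t·E[r] = 0.028731, running G = 1.229480
t=8: π = [0.2000, 0.2436, 0.2767, 0.2797], E[r] = 0.3489, γ^t·E[r] = 0.020112, running G = 1.249591

G = 1.2496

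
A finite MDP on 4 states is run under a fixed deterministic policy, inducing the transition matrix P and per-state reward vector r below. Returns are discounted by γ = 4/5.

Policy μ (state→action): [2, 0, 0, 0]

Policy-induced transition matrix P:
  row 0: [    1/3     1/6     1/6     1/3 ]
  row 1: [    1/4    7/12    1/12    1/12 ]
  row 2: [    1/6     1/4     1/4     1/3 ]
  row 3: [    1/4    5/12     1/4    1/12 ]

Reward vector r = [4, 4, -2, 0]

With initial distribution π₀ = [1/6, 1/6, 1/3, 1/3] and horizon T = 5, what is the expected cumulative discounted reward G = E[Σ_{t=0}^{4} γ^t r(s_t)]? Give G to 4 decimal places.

G = 5.6776

t=0: π = [0.1667, 0.1667, 0.3333, 0.3333], E[r] = 0.6667, γ^t·E[r] = 0.666667, running G = 0.666667
t=1: π = [0.2361, 0.3472, 0.2083, 0.2083], E[r] = 1.9167, γ^t·E[r] = 1.533333, running G = 2.200000
t=2: π = [0.2523, 0.3808, 0.1725, 0.1944], E[r] = 2.1875, γ^t·E[r] = 1.400000, running G = 3.600000
t=3: π = [0.2567, 0.3883, 0.1655, 0.1895], E[r] = 2.2488, γ^t·E[r] = 1.151407, running G = 4.751407
t=4: π = [0.2576, 0.3896, 0.1639, 0.1889], E[r] = 2.2611, γ^t·E[r] = 0.926163, running G = 5.677570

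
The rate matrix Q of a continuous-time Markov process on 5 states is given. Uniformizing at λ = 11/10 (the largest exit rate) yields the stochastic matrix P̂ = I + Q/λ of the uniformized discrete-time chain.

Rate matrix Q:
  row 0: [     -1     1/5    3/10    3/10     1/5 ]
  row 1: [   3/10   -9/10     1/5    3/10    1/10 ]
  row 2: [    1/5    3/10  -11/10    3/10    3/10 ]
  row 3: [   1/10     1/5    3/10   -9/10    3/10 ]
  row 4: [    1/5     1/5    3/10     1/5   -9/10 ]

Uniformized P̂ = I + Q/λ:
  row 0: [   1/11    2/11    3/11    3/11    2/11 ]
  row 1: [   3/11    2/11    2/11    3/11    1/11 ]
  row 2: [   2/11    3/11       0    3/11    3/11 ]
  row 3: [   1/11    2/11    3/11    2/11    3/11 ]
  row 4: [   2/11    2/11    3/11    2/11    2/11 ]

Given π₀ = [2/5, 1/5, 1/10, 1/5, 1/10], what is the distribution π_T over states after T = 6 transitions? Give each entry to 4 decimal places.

t=0: π = [0.4000, 0.2000, 0.1000, 0.2000, 0.1000]
t=1: π = [0.1455, 0.1909, 0.2273, 0.2455, 0.1909]
t=2: π = [0.1636, 0.2025, 0.1934, 0.2331, 0.2074]
t=3: π = [0.1642, 0.1994, 0.2016, 0.2327, 0.2022]
t=4: π = [0.1639, 0.2001, 0.1996, 0.2332, 0.2032]
t=5: π = [0.1639, 0.2000, 0.2001, 0.2331, 0.2030]
t=6: π = [0.1639, 0.2000, 0.2000, 0.2331, 0.2030]

π = [0.1639, 0.2000, 0.2000, 0.2331, 0.2030]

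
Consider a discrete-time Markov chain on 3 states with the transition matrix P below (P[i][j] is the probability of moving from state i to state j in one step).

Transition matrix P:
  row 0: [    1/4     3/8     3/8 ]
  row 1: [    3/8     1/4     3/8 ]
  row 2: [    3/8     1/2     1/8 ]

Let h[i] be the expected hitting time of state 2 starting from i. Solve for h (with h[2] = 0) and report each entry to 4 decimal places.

h = [2.6667, 2.6667, 0.0000]

First-step conditioning: h[2] = 0; for i ≠ 2, h[i] = 1 + Σ_k P[i][k]·h[k].
  h[0] = 1 + 1/4·h[0] + 3/8·h[1]
  h[1] = 1 + 3/8·h[0] + 1/4·h[1]
Solving the 2×2 linear system over states ≠ 2 gives exactly h = [8/3, 8/3, 0] (h[2] = 0 is the target).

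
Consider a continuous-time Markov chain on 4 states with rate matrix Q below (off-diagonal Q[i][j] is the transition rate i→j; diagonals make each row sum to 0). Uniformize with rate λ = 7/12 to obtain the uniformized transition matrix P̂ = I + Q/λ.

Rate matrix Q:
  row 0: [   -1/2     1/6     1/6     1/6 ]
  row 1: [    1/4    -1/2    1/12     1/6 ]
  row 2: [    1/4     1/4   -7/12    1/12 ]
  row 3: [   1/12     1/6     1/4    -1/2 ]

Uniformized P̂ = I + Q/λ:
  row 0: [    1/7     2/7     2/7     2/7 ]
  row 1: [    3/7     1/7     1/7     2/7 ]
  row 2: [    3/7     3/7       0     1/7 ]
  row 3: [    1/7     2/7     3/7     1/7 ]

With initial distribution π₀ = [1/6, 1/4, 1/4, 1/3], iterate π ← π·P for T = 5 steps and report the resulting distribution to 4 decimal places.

t=0: π = [0.1667, 0.2500, 0.2500, 0.3333]
t=1: π = [0.2857, 0.2857, 0.2262, 0.2024]
t=2: π = [0.2891, 0.2772, 0.2092, 0.2245]
t=3: π = [0.2818, 0.2760, 0.2184, 0.2238]
t=4: π = [0.2841, 0.2775, 0.2158, 0.2225]
t=5: π = [0.2838, 0.2769, 0.2162, 0.2231]

π = [0.2838, 0.2769, 0.2162, 0.2231]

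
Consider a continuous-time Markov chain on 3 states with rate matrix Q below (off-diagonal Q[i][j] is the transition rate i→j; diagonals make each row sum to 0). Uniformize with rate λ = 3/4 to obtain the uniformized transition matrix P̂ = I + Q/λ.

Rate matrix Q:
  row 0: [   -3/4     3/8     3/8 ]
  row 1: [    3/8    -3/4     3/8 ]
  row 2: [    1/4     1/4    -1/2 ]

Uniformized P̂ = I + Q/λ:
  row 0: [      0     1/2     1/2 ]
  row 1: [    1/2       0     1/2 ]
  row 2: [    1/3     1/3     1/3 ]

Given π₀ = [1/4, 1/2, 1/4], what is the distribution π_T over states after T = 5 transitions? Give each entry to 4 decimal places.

π = [0.2896, 0.2818, 0.4286]

t=0: π = [0.2500, 0.5000, 0.2500]
t=1: π = [0.3333, 0.2083, 0.4583]
t=2: π = [0.2569, 0.3194, 0.4236]
t=3: π = [0.3009, 0.2697, 0.4294]
t=4: π = [0.2780, 0.2936, 0.4284]
t=5: π = [0.2896, 0.2818, 0.4286]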